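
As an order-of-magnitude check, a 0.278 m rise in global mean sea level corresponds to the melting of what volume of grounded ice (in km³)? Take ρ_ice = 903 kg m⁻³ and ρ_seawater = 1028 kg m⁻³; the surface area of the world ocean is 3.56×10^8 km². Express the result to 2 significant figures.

≈ 1.1×10^5 km³

Required water volume = Δh × A = 0.278 m × 3.56×10^14 m² = 9.897×10^13 m³ = 9.897×10^4 km³.
Ice volume = water volume × ρ_w/ρ_ice = 9.897×10^4 × 1028/903 = 1.1×10^5 km³.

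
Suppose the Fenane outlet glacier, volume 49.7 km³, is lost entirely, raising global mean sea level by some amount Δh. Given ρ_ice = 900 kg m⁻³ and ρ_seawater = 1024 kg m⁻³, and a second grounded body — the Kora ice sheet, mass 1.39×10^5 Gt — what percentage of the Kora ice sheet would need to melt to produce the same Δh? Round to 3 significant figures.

≈ 0.0322 %

Equal sea-level rise means equal mass of meltwater, i.e. equal mass of ice lost.
Ice mass of Fenane: 4.473×10^13 kg; ice mass of Kora: 1.390×10^17 kg.
Fraction required = 4.473×10^13 / 1.390×10^17 = 3.22×10^-4 → 0.0322 %.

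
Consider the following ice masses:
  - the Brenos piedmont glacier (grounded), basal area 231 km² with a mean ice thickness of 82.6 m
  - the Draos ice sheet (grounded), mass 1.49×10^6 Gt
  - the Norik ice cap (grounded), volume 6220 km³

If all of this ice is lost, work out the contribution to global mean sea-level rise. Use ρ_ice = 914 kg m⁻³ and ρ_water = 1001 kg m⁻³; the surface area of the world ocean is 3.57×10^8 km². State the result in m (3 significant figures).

≈ 4.19 m

Brenos: ice volume = 231 km² × 82.6 m = 19.08 km³; 19.08 × (914/1001) = 17.42 km³ of water.
Draos: 1.49×10^6 Gt = 1.490×10^18 kg; dividing by ρ_w = 1001 kg m⁻³ gives 1.489×10^15 m³ of water.
Norik: 6220 km³ × (914/1001) = 5679 km³ of water.
Total added water ≈ 1.494×10^15 m³ over 3.57×10^14 m² → Δh = 4.19 m.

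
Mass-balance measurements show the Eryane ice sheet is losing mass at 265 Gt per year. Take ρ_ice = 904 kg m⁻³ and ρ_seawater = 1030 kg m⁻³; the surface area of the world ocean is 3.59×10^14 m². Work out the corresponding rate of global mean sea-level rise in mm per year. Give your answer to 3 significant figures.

≈ 0.717 mm/yr

ρ_w = 1030 kg m⁻³. Annual water volume added = 265 Gt / ρ_w = 2.650×10^14 kg / 1030 kg m⁻³ = 2.573×10^11 m³.
Δh per year = 2.573×10^11 / 3.59×10^14 = 7.17×10^-4 m = 0.717 mm.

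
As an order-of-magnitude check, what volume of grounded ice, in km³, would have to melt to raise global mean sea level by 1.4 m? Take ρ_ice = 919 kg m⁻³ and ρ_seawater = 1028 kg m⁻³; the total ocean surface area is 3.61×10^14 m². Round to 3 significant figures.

Required water volume = Δh × A = 1.4 m × 3.61×10^14 m² = 5.054×10^14 m³ = 5.054×10^5 km³.
Ice volume = water volume × ρ_w/ρ_ice = 5.054×10^5 × 1028/919 = 5.65×10^5 km³.

≈ 5.65×10^5 km³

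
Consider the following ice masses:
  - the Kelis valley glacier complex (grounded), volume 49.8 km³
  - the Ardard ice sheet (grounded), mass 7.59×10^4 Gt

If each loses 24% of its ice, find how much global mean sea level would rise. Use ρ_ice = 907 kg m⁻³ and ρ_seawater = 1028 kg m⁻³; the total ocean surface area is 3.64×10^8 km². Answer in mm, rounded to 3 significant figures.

≈ 48.7 mm

Kelis: 0.24 × 49.8 km³ × (907/1028) = 10.55 km³ of water.
Ardard: 0.24 × 7.59×10^4 Gt = 1.822×10^16 kg; dividing by ρ_w = 1028 kg m⁻³ gives 1.772×10^13 m³ of water.
Total added water ≈ 1.773×10^13 m³ over 3.64×10^14 m² → Δh = 0.0487 m = 48.7 mm.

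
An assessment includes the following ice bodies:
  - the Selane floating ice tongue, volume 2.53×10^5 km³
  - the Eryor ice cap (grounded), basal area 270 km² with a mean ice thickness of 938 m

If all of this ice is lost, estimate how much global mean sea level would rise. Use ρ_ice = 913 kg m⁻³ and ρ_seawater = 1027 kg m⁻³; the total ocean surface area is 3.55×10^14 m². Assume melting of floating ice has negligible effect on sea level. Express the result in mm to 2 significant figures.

The Selane floating ice tongue is floating and already displaces its own weight of water, so its melt adds essentially nothing to sea level.
Eryor: ice volume = 270 km² × 938 m = 253.3 km³; 253.3 × (913/1027) = 225.1 km³ of water.
Total added water ≈ 2.251×10^11 m³ over 3.55×10^14 m² → Δh = 6.34×10^-4 m = 0.63 mm.

≈ 0.63 mm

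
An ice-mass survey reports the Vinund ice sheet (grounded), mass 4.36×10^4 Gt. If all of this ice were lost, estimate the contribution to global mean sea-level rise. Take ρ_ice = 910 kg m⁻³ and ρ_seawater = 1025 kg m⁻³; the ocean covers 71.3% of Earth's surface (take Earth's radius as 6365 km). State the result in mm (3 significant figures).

Vinund: 4.36×10^4 Gt = 4.360×10^16 kg; dividing by ρ_w = 1025 kg m⁻³ gives 4.254×10^13 m³ of water.
Spread over 3.63×10^14 m² of ocean, Δh = 4.254×10^13 / 3.63×10^14 = 0.117 m = 117 mm.

≈ 117 mm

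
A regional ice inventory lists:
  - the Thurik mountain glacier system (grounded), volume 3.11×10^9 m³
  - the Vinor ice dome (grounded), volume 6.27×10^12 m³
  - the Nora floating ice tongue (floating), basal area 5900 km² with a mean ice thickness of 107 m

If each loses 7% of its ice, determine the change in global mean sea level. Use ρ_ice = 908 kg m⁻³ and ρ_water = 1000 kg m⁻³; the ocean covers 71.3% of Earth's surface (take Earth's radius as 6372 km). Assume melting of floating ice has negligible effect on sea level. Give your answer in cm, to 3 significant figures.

≈ 0.110 cm

Thurik: 0.07 × 3.11×10^9 m³ × (908/1000) = 1.977×10^8 m³ of water.
Vinor: 0.07 × 6.27×10^12 m³ × (908/1000) = 3.985×10^11 m³ of water.
The Nora floating ice tongue is floating and already displaces its own weight of water, so its melt adds essentially nothing to sea level.
Total added water ≈ 3.987×10^11 m³ over 3.64×10^14 m² → Δh = 1.10×10^-3 m = 0.110 cm.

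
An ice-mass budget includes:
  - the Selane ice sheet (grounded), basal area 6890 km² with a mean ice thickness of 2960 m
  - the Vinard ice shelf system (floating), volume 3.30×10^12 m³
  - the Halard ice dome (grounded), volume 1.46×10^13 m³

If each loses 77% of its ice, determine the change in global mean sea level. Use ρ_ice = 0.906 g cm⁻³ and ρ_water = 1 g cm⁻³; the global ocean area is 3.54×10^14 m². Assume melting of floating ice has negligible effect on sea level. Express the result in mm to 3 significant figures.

Selane: ice volume = 6890 km² × 2960 m = 2.039×10^4 km³; 0.77 × 2.039×10^4 × (906/1000) = 1.423×10^4 km³ of water.
The Vinard ice shelf system is floating and already displaces its own weight of water, so its melt adds essentially nothing to sea level.
Halard: 0.77 × 1.46×10^13 m³ × (906/1000) = 1.019×10^13 m³ of water.
Total added water ≈ 2.441×10^13 m³ over 3.54×10^14 m² → Δh = 0.0690 m = 69.0 mm.

≈ 69.0 mm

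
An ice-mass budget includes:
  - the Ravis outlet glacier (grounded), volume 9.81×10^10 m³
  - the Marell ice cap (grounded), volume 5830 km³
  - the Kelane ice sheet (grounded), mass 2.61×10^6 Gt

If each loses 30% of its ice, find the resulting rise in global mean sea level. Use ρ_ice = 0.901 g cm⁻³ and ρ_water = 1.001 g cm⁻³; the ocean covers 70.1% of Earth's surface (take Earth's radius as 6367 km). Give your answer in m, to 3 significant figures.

≈ 2.19 m

Ravis: 0.3 × 9.81×10^10 m³ × (901/1001) = 2.649×10^10 m³ of water.
Marell: 0.3 × 5830 km³ × (901/1001) = 1574 km³ of water.
Kelane: 0.3 × 2.61×10^6 Gt = 7.830×10^17 kg; dividing by ρ_w = 1.001 g cm⁻³ = 1001 kg m⁻³ gives 7.822×10^14 m³ of water.
Total added water ≈ 7.838×10^14 m³ over 3.57×10^14 m² → Δh = 2.19 m.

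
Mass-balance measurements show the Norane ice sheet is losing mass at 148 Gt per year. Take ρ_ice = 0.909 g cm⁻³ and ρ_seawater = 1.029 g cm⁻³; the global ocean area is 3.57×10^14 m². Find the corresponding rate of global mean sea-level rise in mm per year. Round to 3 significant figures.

ρ_w = 1.029 g cm⁻³ = 1029 kg m⁻³. Annual water volume added = 148 Gt / ρ_w = 1.480×10^14 kg / 1029 kg m⁻³ = 1.438×10^11 m³.
Δh per year = 1.438×10^11 / 3.57×10^14 = 4.03×10^-4 m = 0.403 mm.

≈ 0.403 mm/yr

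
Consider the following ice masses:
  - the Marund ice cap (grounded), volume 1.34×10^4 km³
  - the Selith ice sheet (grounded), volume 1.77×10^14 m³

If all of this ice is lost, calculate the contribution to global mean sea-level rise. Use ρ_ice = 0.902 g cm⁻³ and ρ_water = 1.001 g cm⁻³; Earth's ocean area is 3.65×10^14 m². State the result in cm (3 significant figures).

≈ 47.0 cm

Marund: 1.34×10^4 km³ × (902/1001) = 1.207×10^4 km³ of water.
Selith: 1.77×10^14 m³ × (902/1001) = 1.595×10^14 m³ of water.
Total added water ≈ 1.716×10^14 m³ over 3.65×10^14 m² → Δh = 0.470 m = 47.0 cm.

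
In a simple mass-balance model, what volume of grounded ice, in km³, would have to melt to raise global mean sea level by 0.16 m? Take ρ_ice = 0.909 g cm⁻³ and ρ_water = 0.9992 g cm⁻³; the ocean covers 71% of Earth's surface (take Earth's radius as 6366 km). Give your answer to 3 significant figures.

Required water volume = Δh × A = 0.16 m × 3.62×10^14 m² = 5.785×10^13 m³ = 5.785×10^4 km³.
Ice volume = water volume × ρ_w/ρ_ice = 5.785×10^4 × 999.2/909 = 6.36×10^4 km³.

≈ 6.36×10^4 km³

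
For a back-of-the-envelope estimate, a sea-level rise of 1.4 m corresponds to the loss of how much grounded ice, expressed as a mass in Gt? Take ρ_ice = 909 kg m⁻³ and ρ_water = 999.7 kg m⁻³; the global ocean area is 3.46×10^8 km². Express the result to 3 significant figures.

Required water volume = Δh × A = 1.4 m × 3.46×10^14 m² = 4.844×10^14 m³.
ρ_w = 999.7 kg m⁻³, so the mass of water = 4.844×10^14 m³ × 999.7 kg m⁻³ = 4.843×10^17 kg = 4.84×10^5 Gt (and the same mass of ice, by conservation).

≈ 4.84×10^5 Gt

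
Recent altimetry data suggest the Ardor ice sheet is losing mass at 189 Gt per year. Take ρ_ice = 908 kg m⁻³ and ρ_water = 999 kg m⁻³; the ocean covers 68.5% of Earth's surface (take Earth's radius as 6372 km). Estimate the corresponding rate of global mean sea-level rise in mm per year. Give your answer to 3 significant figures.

ρ_w = 999 kg m⁻³. Annual water volume added = 189 Gt / ρ_w = 1.890×10^14 kg / 999 kg m⁻³ = 1.892×10^11 m³.
Δh per year = 1.892×10^11 / 3.50×10^14 = 5.41×10^-4 m = 0.541 mm.

≈ 0.541 mm/yr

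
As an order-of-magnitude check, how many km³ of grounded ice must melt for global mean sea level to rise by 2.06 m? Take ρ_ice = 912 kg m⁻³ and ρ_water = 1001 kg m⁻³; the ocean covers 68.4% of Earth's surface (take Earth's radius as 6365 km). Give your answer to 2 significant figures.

Required water volume = Δh × A = 2.06 m × 3.48×10^14 m² = 7.173×10^14 m³ = 7.173×10^5 km³.
Ice volume = water volume × ρ_w/ρ_ice = 7.173×10^5 × 1001/912 = 7.9×10^5 km³.

≈ 7.9×10^5 km³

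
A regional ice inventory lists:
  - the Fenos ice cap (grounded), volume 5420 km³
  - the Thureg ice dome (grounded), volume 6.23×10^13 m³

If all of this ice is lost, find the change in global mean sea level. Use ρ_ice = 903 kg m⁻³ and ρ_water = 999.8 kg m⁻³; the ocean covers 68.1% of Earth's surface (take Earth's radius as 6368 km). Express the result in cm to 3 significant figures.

Fenos: 5420 km³ × (903/999.8) = 4895 km³ of water.
Thureg: 6.23×10^13 m³ × (903/999.8) = 5.627×10^13 m³ of water.
Total added water ≈ 6.116×10^13 m³ over 3.47×10^14 m² → Δh = 0.176 m = 17.6 cm.

≈ 17.6 cm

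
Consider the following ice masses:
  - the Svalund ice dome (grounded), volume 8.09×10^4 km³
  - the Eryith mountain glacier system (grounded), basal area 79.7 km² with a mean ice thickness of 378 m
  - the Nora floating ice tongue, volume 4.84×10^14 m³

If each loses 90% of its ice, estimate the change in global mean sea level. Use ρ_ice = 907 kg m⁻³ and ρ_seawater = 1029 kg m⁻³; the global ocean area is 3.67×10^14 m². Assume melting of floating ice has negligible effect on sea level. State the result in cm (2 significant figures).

Svalund: 0.9 × 8.09×10^4 km³ × (907/1029) = 6.418×10^4 km³ of water.
Eryith: ice volume = 79.7 km² × 378 m = 30.13 km³; 0.9 × 30.13 × (907/1029) = 23.90 km³ of water.
The Nora floating ice tongue is floating and already displaces its own weight of water, so its melt adds essentially nothing to sea level.
Total added water ≈ 6.420×10^13 m³ over 3.67×10^14 m² → Δh = 0.175 m = 17 cm.

≈ 17 cm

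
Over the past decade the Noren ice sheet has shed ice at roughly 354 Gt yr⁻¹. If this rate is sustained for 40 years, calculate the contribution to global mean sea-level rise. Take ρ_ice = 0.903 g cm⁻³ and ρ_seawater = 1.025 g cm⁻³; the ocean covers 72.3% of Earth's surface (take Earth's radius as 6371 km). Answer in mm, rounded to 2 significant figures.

Total mass lost = 354 Gt/yr × 40 yr = 1.416×10^4 Gt = 1.416×10^16 kg.
ρ_w = 1.025 g cm⁻³ = 1025 kg m⁻³, so water volume = 1.416×10^16 / 1025 = 1.381×10^13 m³.
Δh = 1.381×10^13 / 3.69×10^14 = 0.0375 m = 37 mm.

≈ 37 mm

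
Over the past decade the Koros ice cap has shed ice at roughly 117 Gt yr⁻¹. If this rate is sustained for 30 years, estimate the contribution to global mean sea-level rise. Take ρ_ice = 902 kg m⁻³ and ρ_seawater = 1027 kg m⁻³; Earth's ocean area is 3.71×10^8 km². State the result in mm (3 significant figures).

Total mass lost = 117 Gt/yr × 30 yr = 3510 Gt = 3.510×10^15 kg.
ρ_w = 1027 kg m⁻³, so water volume = 3.510×10^15 / 1027 = 3.418×10^12 m³.
Δh = 3.418×10^12 / 3.71×10^14 = 9.21×10^-3 m = 9.21 mm.

≈ 9.21 mm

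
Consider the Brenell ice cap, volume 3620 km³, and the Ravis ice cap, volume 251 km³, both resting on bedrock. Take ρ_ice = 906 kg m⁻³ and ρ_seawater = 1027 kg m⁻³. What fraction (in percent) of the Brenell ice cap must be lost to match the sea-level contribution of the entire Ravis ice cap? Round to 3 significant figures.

≈ 6.93 %

Equal sea-level rise means equal mass of meltwater, i.e. equal mass of ice lost.
Ice mass of Ravis: 2.274×10^14 kg; ice mass of Brenell: 3.280×10^15 kg.
Fraction required = 2.274×10^14 / 3.280×10^15 = 0.0693 → 6.93 %.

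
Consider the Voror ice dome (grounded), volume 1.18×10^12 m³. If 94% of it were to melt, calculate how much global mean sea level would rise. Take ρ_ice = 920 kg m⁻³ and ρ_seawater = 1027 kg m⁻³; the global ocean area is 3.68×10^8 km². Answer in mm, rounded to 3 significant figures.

≈ 2.70 mm

Voror: 0.94 × 1.18×10^12 m³ × (920/1027) = 9.936×10^11 m³ of water.
Spread over 3.68×10^14 m² of ocean, Δh = 9.936×10^11 / 3.68×10^14 = 2.70×10^-3 m = 2.70 mm.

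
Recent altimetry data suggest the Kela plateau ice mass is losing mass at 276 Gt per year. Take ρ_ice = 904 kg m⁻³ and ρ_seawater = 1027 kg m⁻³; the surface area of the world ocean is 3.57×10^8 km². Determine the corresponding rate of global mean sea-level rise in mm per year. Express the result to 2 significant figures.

ρ_w = 1027 kg m⁻³. Annual water volume added = 276 Gt / ρ_w = 2.760×10^14 kg / 1027 kg m⁻³ = 2.687×10^11 m³.
Δh per year = 2.687×10^11 / 3.57×10^14 = 7.53×10^-4 m = 0.75 mm.

≈ 0.75 mm/yr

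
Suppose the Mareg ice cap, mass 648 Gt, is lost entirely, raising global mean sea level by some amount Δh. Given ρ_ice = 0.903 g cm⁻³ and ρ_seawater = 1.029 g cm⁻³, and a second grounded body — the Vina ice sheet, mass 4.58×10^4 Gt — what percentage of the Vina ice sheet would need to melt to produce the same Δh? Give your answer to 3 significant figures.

≈ 1.41 %

Equal sea-level rise means equal mass of meltwater, i.e. equal mass of ice lost.
Ice mass of Mareg: 6.480×10^14 kg; ice mass of Vina: 4.580×10^16 kg.
Fraction required = 6.480×10^14 / 4.580×10^16 = 0.0141 → 1.41 %.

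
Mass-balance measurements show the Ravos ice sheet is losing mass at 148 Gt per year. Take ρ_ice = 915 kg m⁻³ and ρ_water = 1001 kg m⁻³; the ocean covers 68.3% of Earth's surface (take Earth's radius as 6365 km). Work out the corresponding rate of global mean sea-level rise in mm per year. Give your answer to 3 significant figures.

ρ_w = 1001 kg m⁻³. Annual water volume added = 148 Gt / ρ_w = 1.480×10^14 kg / 1001 kg m⁻³ = 1.479×10^11 m³.
Δh per year = 1.479×10^11 / 3.48×10^14 = 4.25×10^-4 m = 0.425 mm.

≈ 0.425 mm/yr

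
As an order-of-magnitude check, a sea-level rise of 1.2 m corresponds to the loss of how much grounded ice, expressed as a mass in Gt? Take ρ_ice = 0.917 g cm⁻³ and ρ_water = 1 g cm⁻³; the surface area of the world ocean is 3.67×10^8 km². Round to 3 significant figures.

≈ 4.40×10^5 Gt

Required water volume = Δh × A = 1.2 m × 3.67×10^14 m² = 4.404×10^14 m³.
ρ_w = 1 g cm⁻³ = 1000 kg m⁻³, so the mass of water = 4.404×10^14 m³ × 1000 kg m⁻³ = 4.404×10^17 kg = 4.40×10^5 Gt (and the same mass of ice, by conservation).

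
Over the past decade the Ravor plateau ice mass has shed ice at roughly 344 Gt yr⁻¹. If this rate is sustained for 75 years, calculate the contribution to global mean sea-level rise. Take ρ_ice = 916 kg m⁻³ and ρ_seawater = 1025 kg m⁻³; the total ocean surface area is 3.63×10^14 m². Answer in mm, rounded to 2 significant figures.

≈ 69 mm

Total mass lost = 344 Gt/yr × 75 yr = 2.580×10^4 Gt = 2.580×10^16 kg.
ρ_w = 1025 kg m⁻³, so water volume = 2.580×10^16 / 1025 = 2.517×10^13 m³.
Δh = 2.517×10^13 / 3.63×10^14 = 0.0693 m = 69 mm.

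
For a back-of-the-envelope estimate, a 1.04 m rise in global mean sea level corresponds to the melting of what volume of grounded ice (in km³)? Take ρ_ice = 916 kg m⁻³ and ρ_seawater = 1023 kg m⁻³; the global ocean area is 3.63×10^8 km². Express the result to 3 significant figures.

Required water volume = Δh × A = 1.04 m × 3.63×10^14 m² = 3.775×10^14 m³ = 3.775×10^5 km³.
Ice volume = water volume × ρ_w/ρ_ice = 3.775×10^5 × 1023/916 = 4.22×10^5 km³.

≈ 4.22×10^5 km³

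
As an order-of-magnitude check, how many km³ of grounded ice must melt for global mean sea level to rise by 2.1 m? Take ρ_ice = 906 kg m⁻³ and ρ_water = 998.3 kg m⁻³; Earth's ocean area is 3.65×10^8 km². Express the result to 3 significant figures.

Required water volume = Δh × A = 2.1 m × 3.65×10^14 m² = 7.665×10^14 m³ = 7.665×10^5 km³.
Ice volume = water volume × ρ_w/ρ_ice = 7.665×10^5 × 998.3/906 = 8.45×10^5 km³.

≈ 8.45×10^5 km³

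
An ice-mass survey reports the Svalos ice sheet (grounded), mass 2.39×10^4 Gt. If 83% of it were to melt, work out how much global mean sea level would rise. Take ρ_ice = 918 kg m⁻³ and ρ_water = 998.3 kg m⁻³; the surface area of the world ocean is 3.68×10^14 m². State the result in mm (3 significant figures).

Svalos: 0.83 × 2.39×10^4 Gt = 1.984×10^16 kg; dividing by ρ_w = 998.3 kg m⁻³ gives 1.987×10^13 m³ of water.
Spread over 3.68×10^14 m² of ocean, Δh = 1.987×10^13 / 3.68×10^14 = 0.0540 m = 54.0 mm.

≈ 54.0 mm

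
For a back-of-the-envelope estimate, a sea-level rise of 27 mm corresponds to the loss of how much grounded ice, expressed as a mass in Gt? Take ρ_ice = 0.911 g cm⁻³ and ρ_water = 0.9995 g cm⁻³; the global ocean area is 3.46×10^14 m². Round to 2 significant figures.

Required water volume = Δh × A = 0.027 m × 3.46×10^14 m² = 9.342×10^12 m³.
ρ_w = 0.9995 g cm⁻³ = 999.5 kg m⁻³, so the mass of water = 9.342×10^12 m³ × 999.5 kg m⁻³ = 9.337×10^15 kg = 9300 Gt (and the same mass of ice, by conservation).

≈ 9300 Gt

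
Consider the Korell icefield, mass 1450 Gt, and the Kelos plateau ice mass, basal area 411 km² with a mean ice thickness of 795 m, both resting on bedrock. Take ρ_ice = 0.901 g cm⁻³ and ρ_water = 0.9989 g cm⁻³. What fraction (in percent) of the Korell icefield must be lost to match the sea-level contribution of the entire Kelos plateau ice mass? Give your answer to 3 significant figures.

Equal sea-level rise means equal mass of meltwater, i.e. equal mass of ice lost.
Ice mass of Kelos: 2.944×10^14 kg; ice mass of Korell: 1.450×10^15 kg.
Fraction required = 2.944×10^14 / 1.450×10^15 = 0.203 → 20.3 %.

≈ 20.3 %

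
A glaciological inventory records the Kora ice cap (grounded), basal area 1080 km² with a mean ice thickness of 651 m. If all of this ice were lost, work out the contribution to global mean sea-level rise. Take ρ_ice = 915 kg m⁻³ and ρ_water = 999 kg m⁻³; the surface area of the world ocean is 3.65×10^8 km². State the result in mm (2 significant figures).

≈ 1.8 mm

Kora: ice volume = 1080 km² × 651 m = 703.1 km³; 703.1 × (915/999) = 644.0 km³ of water.
Spread over 3.65×10^14 m² of ocean, Δh = 6.440×10^11 / 3.65×10^14 = 1.76×10^-3 m = 1.8 mm.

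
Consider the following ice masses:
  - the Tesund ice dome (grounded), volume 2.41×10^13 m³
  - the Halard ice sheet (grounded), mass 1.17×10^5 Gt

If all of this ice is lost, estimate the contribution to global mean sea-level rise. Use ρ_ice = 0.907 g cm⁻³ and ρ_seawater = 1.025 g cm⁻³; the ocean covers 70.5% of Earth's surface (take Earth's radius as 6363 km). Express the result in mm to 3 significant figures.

Tesund: 2.41×10^13 m³ × (907/1025) = 2.133×10^13 m³ of water.
Halard: 1.17×10^5 Gt = 1.170×10^17 kg; dividing by ρ_w = 1.025 g cm⁻³ = 1025 kg m⁻³ gives 1.141×10^14 m³ of water.
Total added water ≈ 1.355×10^14 m³ over 3.59×10^14 m² → Δh = 0.378 m = 378 mm.

≈ 378 mm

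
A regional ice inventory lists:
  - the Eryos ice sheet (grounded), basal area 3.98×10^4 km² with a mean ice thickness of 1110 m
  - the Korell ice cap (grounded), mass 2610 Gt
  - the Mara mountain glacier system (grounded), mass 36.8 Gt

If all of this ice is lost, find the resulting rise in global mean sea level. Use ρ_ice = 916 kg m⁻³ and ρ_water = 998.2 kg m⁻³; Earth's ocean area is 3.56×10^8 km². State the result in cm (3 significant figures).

Eryos: ice volume = 3.98×10^4 km² × 1110 m = 4.418×10^4 km³; 4.418×10^4 × (916/998.2) = 4.054×10^4 km³ of water.
Korell: 2610 Gt = 2.610×10^15 kg; dividing by ρ_w = 998.2 kg m⁻³ gives 2.615×10^12 m³ of water.
Mara: 36.8 Gt = 3.680×10^13 kg; dividing by ρ_w = 998.2 kg m⁻³ gives 3.687×10^10 m³ of water.
Total added water ≈ 4.319×10^13 m³ over 3.56×10^14 m² → Δh = 0.121 m = 12.1 cm.

≈ 12.1 cm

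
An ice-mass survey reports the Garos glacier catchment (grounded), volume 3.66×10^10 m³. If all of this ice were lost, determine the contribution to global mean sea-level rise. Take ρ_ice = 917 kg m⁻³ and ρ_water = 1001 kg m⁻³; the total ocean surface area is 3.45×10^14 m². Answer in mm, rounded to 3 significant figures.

≈ 0.0972 mm

Garos: 3.66×10^10 m³ × (917/1001) = 3.353×10^10 m³ of water.
Spread over 3.45×10^14 m² of ocean, Δh = 3.353×10^10 / 3.45×10^14 = 9.72×10^-5 m = 0.0972 mm.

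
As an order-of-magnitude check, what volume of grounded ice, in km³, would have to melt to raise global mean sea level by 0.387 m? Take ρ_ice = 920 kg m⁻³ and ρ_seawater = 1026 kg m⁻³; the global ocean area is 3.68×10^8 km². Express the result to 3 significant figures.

≈ 1.59×10^5 km³

Required water volume = Δh × A = 0.387 m × 3.68×10^14 m² = 1.424×10^14 m³ = 1.424×10^5 km³.
Ice volume = water volume × ρ_w/ρ_ice = 1.424×10^5 × 1026/920 = 1.59×10^5 km³.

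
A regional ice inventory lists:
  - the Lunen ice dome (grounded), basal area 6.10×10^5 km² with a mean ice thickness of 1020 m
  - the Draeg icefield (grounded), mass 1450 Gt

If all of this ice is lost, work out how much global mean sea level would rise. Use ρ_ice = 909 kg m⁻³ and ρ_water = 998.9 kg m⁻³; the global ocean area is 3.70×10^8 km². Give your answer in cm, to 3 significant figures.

Lunen: ice volume = 6.10×10^5 km² × 1020 m = 6.222×10^5 km³; 6.222×10^5 × (909/998.9) = 5.662×10^5 km³ of water.
Draeg: 1450 Gt = 1.450×10^15 kg; dividing by ρ_w = 998.9 kg m⁻³ gives 1.452×10^12 m³ of water.
Total added water ≈ 5.677×10^14 m³ over 3.70×10^14 m² → Δh = 1.53 m = 153 cm.

≈ 153 cm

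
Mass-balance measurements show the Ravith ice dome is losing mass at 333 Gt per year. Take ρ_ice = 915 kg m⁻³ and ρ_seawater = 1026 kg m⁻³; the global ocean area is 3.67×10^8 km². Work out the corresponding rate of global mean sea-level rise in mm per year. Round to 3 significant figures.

ρ_w = 1026 kg m⁻³. Annual water volume added = 333 Gt / ρ_w = 3.330×10^14 kg / 1026 kg m⁻³ = 3.246×10^11 m³.
Δh per year = 3.246×10^11 / 3.67×10^14 = 8.84×10^-4 m = 0.884 mm.

≈ 0.884 mm/yr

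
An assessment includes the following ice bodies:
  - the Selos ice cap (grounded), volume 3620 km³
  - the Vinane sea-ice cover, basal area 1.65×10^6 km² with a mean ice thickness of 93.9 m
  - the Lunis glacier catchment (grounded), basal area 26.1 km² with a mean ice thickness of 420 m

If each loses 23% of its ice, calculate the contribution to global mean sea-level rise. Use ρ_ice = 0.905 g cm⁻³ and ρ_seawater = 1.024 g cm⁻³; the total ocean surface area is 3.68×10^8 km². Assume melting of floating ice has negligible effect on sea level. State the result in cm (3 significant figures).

≈ 0.201 cm

Selos: 0.23 × 3620 km³ × (905/1024) = 735.8 km³ of water.
The Vinane sea-ice cover is floating and already displaces its own weight of water, so its melt adds essentially nothing to sea level.
Lunis: ice volume = 26.1 km² × 420 m = 10.96 km³; 0.23 × 10.96 × (905/1024) = 2.228 km³ of water.
Total added water ≈ 7.381×10^11 m³ over 3.68×10^14 m² → Δh = 2.01×10^-3 m = 0.201 cm.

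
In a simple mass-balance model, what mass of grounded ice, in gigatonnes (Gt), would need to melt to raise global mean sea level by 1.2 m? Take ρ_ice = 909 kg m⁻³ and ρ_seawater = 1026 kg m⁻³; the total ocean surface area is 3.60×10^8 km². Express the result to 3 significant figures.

≈ 4.43×10^5 Gt

Required water volume = Δh × A = 1.2 m × 3.60×10^14 m² = 4.320×10^14 m³.
ρ_w = 1026 kg m⁻³, so the mass of water = 4.320×10^14 m³ × 1026 kg m⁻³ = 4.432×10^17 kg = 4.43×10^5 Gt (and the same mass of ice, by conservation).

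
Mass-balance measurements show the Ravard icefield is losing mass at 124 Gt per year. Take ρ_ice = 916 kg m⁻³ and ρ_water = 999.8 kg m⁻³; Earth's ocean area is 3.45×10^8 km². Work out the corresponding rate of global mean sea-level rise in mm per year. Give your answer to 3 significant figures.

ρ_w = 999.8 kg m⁻³. Annual water volume added = 124 Gt / ρ_w = 1.240×10^14 kg / 999.8 kg m⁻³ = 1.240×10^11 m³.
Δh per year = 1.240×10^11 / 3.45×10^14 = 3.59×10^-4 m = 0.359 mm.

≈ 0.359 mm/yr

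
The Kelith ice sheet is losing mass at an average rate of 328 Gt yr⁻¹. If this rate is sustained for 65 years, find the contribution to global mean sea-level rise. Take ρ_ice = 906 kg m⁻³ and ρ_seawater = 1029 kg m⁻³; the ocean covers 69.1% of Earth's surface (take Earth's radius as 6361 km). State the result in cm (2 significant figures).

≈ 5.9 cm

Total mass lost = 328 Gt/yr × 65 yr = 2.132×10^4 Gt = 2.132×10^16 kg.
ρ_w = 1029 kg m⁻³, so water volume = 2.132×10^16 / 1029 = 2.072×10^13 m³.
Δh = 2.072×10^13 / 3.51×10^14 = 0.0590 m = 5.9 cm.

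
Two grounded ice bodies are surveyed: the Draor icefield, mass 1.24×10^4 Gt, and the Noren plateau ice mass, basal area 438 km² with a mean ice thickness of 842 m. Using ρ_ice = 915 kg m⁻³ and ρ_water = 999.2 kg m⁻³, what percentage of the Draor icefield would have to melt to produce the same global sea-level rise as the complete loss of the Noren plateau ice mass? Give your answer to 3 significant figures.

≈ 2.72 %

Equal sea-level rise means equal mass of meltwater, i.e. equal mass of ice lost.
Ice mass of Noren: 3.374×10^14 kg; ice mass of Draor: 1.240×10^16 kg.
Fraction required = 3.374×10^14 / 1.240×10^16 = 0.0272 → 2.72 %.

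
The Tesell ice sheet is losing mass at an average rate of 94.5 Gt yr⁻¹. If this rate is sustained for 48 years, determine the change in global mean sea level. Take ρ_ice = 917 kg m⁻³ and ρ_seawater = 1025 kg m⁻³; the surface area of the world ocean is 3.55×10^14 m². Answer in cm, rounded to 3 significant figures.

≈ 1.25 cm

Total mass lost = 94.5 Gt/yr × 48 yr = 4536 Gt = 4.536×10^15 kg.
ρ_w = 1025 kg m⁻³, so water volume = 4.536×10^15 / 1025 = 4.425×10^12 m³.
Δh = 4.425×10^12 / 3.55×10^14 = 0.0125 m = 1.25 cm.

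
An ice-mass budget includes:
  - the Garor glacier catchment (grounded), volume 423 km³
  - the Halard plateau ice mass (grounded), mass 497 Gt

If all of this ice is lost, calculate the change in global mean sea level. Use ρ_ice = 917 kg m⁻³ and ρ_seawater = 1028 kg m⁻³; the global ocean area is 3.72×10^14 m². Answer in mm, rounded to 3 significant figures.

Garor: 423 km³ × (917/1028) = 377.3 km³ of water.
Halard: 497 Gt = 4.970×10^14 kg; dividing by ρ_w = 1028 kg m⁻³ gives 4.835×10^11 m³ of water.
Total added water ≈ 8.608×10^11 m³ over 3.72×10^14 m² → Δh = 2.31×10^-3 m = 2.31 mm.

≈ 2.31 mm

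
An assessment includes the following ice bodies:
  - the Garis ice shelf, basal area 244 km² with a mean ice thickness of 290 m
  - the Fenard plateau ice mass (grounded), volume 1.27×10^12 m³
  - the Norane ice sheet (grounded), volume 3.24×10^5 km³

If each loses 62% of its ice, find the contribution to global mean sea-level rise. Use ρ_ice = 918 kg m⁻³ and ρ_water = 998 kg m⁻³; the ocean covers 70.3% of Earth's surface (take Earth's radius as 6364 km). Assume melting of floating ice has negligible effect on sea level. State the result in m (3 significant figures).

≈ 0.518 m

The Garis ice shelf is floating and already displaces its own weight of water, so its melt adds essentially nothing to sea level.
Fenard: 0.62 × 1.27×10^12 m³ × (918/998) = 7.243×10^11 m³ of water.
Norane: 0.62 × 3.24×10^5 km³ × (918/998) = 1.848×10^5 km³ of water.
Total added water ≈ 1.855×10^14 m³ over 3.58×10^14 m² → Δh = 0.518 m.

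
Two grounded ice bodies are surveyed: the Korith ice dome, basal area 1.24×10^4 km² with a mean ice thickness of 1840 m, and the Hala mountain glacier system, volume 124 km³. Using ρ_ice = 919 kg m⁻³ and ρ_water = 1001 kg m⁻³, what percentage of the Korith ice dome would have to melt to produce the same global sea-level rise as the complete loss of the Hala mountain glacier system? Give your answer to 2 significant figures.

≈ 0.54 %

Equal sea-level rise means equal mass of meltwater, i.e. equal mass of ice lost.
Ice mass of Hala: 1.140×10^14 kg; ice mass of Korith: 2.097×10^16 kg.
Fraction required = 1.140×10^14 / 2.097×10^16 = 5.43×10^-3 → 0.54 %.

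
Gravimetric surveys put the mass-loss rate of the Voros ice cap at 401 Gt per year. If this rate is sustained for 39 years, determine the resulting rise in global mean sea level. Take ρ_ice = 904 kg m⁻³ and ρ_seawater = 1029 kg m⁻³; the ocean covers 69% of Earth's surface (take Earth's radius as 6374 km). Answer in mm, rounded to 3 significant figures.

Total mass lost = 401 Gt/yr × 39 yr = 1.564×10^4 Gt = 1.564×10^16 kg.
ρ_w = 1029 kg m⁻³, so water volume = 1.564×10^16 / 1029 = 1.520×10^13 m³.
Δh = 1.520×10^13 / 3.52×10^14 = 0.0431 m = 43.1 mm.

≈ 43.1 mm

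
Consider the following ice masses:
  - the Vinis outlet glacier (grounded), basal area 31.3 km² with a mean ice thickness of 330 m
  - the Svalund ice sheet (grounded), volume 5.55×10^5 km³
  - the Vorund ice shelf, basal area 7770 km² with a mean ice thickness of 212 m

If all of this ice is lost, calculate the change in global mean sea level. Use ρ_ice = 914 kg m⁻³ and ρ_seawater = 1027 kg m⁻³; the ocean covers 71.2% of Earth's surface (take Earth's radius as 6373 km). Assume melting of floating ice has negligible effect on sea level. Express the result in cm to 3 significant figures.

≈ 136 cm

Vinis: ice volume = 31.3 km² × 330 m = 10.33 km³; 10.33 × (914/1027) = 9.193 km³ of water.
Svalund: 5.55×10^5 km³ × (914/1027) = 4.939×10^5 km³ of water.
The Vorund ice shelf is floating and already displaces its own weight of water, so its melt adds essentially nothing to sea level.
Total added water ≈ 4.939×10^14 m³ over 3.63×10^14 m² → Δh = 1.36 m = 136 cm.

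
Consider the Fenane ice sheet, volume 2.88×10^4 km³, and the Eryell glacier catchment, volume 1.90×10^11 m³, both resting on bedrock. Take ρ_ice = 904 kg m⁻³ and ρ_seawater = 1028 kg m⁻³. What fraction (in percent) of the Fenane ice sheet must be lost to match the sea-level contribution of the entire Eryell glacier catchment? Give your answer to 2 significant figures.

Equal sea-level rise means equal mass of meltwater, i.e. equal mass of ice lost.
Ice mass of Eryell: 1.718×10^14 kg; ice mass of Fenane: 2.604×10^16 kg.
Fraction required = 1.718×10^14 / 2.604×10^16 = 6.60×10^-3 → 0.66 %.

≈ 0.66 %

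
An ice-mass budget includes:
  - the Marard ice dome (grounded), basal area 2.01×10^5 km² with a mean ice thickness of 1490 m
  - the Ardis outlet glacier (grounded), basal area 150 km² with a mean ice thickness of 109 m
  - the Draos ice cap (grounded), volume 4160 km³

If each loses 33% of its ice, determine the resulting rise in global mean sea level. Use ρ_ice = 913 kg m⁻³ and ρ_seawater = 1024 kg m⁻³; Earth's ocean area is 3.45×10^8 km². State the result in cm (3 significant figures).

≈ 25.9 cm

Marard: ice volume = 2.01×10^5 km² × 1490 m = 2.995×10^5 km³; 0.33 × 2.995×10^5 × (913/1024) = 8.812×10^4 km³ of water.
Ardis: ice volume = 150 km² × 109 m = 16.35 km³; 0.33 × 16.35 × (913/1024) = 4.811 km³ of water.
Draos: 0.33 × 4160 km³ × (913/1024) = 1224 km³ of water.
Total added water ≈ 8.935×10^13 m³ over 3.45×10^14 m² → Δh = 0.259 m = 25.9 cm.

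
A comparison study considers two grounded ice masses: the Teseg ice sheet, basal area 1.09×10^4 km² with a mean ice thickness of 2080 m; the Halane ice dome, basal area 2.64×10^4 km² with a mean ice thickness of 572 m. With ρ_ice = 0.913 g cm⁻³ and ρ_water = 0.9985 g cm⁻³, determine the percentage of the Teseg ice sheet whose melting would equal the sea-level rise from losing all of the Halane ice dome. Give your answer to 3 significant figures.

≈ 66.6 %

Equal sea-level rise means equal mass of meltwater, i.e. equal mass of ice lost.
Ice mass of Halane: 1.379×10^16 kg; ice mass of Teseg: 2.070×10^16 kg.
Fraction required = 1.379×10^16 / 2.070×10^16 = 0.666 → 66.6 %.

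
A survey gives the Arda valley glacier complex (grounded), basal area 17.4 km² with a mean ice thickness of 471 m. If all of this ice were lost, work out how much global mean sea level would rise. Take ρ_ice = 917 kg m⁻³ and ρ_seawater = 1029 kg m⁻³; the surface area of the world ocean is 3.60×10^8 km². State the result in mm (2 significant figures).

≈ 0.020 mm

Arda: ice volume = 17.4 km² × 471 m = 8.195 km³; 8.195 × (917/1029) = 7.303 km³ of water.
Spread over 3.60×10^14 m² of ocean, Δh = 7.303×10^9 / 3.60×10^14 = 2.03×10^-5 m = 0.020 mm.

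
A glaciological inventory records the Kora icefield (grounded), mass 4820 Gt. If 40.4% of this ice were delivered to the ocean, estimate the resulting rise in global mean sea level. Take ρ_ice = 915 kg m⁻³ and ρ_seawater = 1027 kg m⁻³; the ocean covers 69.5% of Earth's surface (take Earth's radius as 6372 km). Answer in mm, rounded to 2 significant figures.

Kora: 0.404 × 4820 Gt = 1.947×10^15 kg; dividing by ρ_w = 1027 kg m⁻³ gives 1.896×10^12 m³ of water.
Spread over 3.55×10^14 m² of ocean, Δh = 1.896×10^12 / 3.55×10^14 = 5.35×10^-3 m = 5.3 mm.

≈ 5.3 mm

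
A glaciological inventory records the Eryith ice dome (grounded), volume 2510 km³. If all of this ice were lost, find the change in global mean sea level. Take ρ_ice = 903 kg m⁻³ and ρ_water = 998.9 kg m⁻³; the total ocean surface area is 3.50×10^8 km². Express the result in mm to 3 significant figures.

≈ 6.48 mm

Eryith: 2510 km³ × (903/998.9) = 2269 km³ of water.
Spread over 3.50×10^14 m² of ocean, Δh = 2.269×10^12 / 3.50×10^14 = 6.48×10^-3 m = 6.48 mm.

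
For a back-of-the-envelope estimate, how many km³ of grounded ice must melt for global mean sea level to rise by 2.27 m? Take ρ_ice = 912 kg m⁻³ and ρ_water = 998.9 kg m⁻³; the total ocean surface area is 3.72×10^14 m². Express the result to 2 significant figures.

≈ 9.2×10^5 km³

Required water volume = Δh × A = 2.27 m × 3.72×10^14 m² = 8.444×10^14 m³ = 8.444×10^5 km³.
Ice volume = water volume × ρ_w/ρ_ice = 8.444×10^5 × 998.9/912 = 9.2×10^5 km³.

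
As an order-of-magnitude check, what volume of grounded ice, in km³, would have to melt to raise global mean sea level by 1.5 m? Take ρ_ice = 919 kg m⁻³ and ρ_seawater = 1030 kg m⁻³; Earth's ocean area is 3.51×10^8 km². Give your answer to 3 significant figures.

Required water volume = Δh × A = 1.5 m × 3.51×10^14 m² = 5.265×10^14 m³ = 5.265×10^5 km³.
Ice volume = water volume × ρ_w/ρ_ice = 5.265×10^5 × 1030/919 = 5.90×10^5 km³.

≈ 5.90×10^5 km³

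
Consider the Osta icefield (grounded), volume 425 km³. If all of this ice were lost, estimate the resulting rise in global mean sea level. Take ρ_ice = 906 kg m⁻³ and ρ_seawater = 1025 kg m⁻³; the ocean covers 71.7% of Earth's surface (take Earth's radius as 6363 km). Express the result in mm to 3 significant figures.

Osta: 425 km³ × (906/1025) = 375.7 km³ of water.
Spread over 3.65×10^14 m² of ocean, Δh = 3.757×10^11 / 3.65×10^14 = 1.03×10^-3 m = 1.03 mm.

≈ 1.03 mm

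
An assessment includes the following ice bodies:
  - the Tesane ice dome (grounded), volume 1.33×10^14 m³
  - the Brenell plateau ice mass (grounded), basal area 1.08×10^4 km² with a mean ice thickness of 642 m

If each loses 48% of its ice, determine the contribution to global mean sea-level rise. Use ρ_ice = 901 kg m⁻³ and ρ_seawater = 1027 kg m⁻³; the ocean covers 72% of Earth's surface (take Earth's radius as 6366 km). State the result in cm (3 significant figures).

≈ 16.1 cm

Tesane: 0.48 × 1.33×10^14 m³ × (901/1027) = 5.601×10^13 m³ of water.
Brenell: ice volume = 1.08×10^4 km² × 642 m = 6934 km³; 0.48 × 6934 × (901/1027) = 2920 km³ of water.
Total added water ≈ 5.893×10^13 m³ over 3.67×10^14 m² → Δh = 0.161 m = 16.1 cm.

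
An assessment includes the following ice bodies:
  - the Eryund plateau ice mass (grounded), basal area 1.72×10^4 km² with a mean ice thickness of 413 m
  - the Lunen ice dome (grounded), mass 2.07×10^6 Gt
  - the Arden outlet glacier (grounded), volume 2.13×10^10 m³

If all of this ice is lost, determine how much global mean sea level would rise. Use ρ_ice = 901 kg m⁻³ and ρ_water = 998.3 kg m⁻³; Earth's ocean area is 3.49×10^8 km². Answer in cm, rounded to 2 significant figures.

Eryund: ice volume = 1.72×10^4 km² × 413 m = 7104 km³; 7104 × (901/998.3) = 6411 km³ of water.
Lunen: 2.07×10^6 Gt = 2.070×10^18 kg; dividing by ρ_w = 998.3 kg m⁻³ gives 2.074×10^15 m³ of water.
Arden: 2.13×10^10 m³ × (901/998.3) = 1.922×10^10 m³ of water.
Total added water ≈ 2.080×10^15 m³ over 3.49×10^14 m² → Δh = 5.96 m = 600 cm.

≈ 600 cm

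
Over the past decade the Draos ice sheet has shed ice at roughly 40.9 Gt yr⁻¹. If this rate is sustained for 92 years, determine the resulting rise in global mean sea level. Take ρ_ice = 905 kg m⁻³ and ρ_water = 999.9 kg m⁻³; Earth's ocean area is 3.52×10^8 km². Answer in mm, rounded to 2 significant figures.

Total mass lost = 40.9 Gt/yr × 92 yr = 3763 Gt = 3.763×10^15 kg.
ρ_w = 999.9 kg m⁻³, so water volume = 3.763×10^15 / 999.9 = 3.763×10^12 m³.
Δh = 3.763×10^12 / 3.52×10^14 = 0.0107 m = 11 mm.

≈ 11 mm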